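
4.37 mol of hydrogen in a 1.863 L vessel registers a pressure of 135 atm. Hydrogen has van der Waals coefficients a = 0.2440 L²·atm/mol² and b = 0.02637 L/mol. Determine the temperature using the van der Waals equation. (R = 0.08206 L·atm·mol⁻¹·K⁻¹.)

T ≈ 664.5 K

T = (P + a n²/V²)(V − nb)/(nR)
P + a n²/V² = 135 + (0.2440)(4.37)²/(1.863)² = 136.34 atm
V − nb = 1.863 − (4.37)(0.02637) = 1.7478 L
T = (136.34)(1.7478)/((4.37)(0.08206)) = 664.5 K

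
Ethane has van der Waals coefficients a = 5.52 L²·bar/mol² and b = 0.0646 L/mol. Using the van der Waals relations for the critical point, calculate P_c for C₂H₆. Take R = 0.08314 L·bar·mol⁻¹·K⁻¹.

P_c ≈ 48.99 bar

For a van der Waals gas, P_c = a/(27b²).
P_c = 5.52/(27×(0.0646)²) = 5.52/0.11268 = 48.99 bar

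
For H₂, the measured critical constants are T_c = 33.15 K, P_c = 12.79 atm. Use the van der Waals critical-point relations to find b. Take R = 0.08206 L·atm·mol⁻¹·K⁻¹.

b ≈ 0.02659 L/mol

From T_c = 8a/(27Rb) and P_c = a/(27b²): b = R T_c/(8 P_c).
b = (0.08206)(33.15)/(8×12.79) = 2.7203/102.32 = 0.02659 L/mol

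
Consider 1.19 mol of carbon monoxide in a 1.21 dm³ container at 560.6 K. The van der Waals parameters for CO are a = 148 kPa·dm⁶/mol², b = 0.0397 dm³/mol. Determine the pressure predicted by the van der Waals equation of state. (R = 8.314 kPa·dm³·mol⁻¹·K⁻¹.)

P ≈ 4627 kPa

P = nRT/(V − nb) − a n²/V²
nRT/(V − nb) = (1.19)(8.314)(560.6)/(1.21 − 1.19×0.0397) = 5546.4/1.1628 = 4769.9 kPa
a n²/V² = (148)(1.19)²/(1.21)² = 143.15 kPa
P = 4769.9 − 143.15 = 4627 kPa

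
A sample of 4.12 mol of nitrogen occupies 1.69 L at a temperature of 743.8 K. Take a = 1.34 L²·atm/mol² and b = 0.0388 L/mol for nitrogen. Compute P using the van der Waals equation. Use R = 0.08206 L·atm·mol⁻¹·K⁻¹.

P ≈ 156.4 atm

P = nRT/(V − nb) − a n²/V²
nRT/(V − nb) = (4.12)(0.08206)(743.8)/(1.69 − 4.12×0.0388) = 251.47/1.5301 = 164.35 atm
a n²/V² = (1.34)(4.12)²/(1.69)² = 7.9639 atm
P = 164.35 − 7.9639 = 156.4 atm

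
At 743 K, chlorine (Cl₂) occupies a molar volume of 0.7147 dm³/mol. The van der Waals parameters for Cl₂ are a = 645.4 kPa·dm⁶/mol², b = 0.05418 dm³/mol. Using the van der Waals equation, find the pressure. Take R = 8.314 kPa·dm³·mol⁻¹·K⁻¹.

P ≈ 8089 kPa

P = RT/(V_m − b) − a/V_m²
RT/(V_m − b) = (8.314)(743)/(0.7147 − 0.05418) = 6177.3/0.66052 = 9352.2 kPa
a/V_m² = 645.4/(0.7147)² = 1263.5 kPa
P = 9352.2 − 1263.5 = 8089 kPa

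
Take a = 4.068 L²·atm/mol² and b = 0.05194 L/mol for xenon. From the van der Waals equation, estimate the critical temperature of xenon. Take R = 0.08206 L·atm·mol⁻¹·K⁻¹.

For a van der Waals gas, T_c = 8a/(27Rb).
T_c = 8×4.068/(27×0.08206×0.05194) = 32.544/0.11508 = 282.8 K

T_c ≈ 282.8 K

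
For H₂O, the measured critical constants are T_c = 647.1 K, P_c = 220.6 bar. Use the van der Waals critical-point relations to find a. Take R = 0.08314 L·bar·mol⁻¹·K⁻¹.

From T_c = 8a/(27Rb) and P_c = a/(27b²): a = 27 R² T_c²/(64 P_c).
a = 27×(0.08314)²×(647.1)²/(64×220.6) = 78150/14118 = 5.535 L²·bar/mol²

a ≈ 5.535 L²·bar/mol²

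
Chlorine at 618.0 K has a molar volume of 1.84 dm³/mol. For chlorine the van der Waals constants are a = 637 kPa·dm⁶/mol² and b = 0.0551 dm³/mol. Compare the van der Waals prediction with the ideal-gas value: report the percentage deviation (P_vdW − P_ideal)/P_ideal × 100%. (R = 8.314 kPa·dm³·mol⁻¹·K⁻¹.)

Ideal: P_ideal = RT/V_m = (8.314)(618.0)/1.84 = 2792.42 kPa
vdW: P = RT/(V_m − b) − a/V_m² = 5138.05/1.78490 − 637/3.38560 = 2878.62 − 188.150 = 2690.47 kPa
% deviation = (2690.47 − 2792.42)/2792.42 × 100% = -3.65%

-3.65 %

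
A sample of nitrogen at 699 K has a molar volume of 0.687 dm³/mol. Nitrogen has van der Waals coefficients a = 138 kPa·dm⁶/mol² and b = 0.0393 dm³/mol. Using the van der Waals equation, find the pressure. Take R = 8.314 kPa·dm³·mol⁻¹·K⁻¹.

P ≈ 8680 kPa

P = RT/(V_m − b) − a/V_m²
RT/(V_m − b) = (8.314)(699)/(0.687 − 0.0393) = 5811.5/0.64770 = 8972.5 kPa
a/V_m² = 138/(0.687)² = 292.39 kPa
P = 8972.5 − 292.39 = 8680 kPa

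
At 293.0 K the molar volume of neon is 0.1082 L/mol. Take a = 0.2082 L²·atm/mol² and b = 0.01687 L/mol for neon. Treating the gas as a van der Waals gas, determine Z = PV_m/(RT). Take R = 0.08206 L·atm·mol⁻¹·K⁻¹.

Z ≈ 1.105

P = RT/(V_m − b) − a/V_m² = (0.08206)(293.0)/(0.1082 − 0.01687) − 0.2082/(0.1082)²
  = 24.044/0.091330 − 17.784 = 263.27 − 17.784 = 245.49 atm
Z = PV_m/(RT) = (245.49)(0.1082)/((0.08206)(293.0)) = 26.562/24.044 = 1.105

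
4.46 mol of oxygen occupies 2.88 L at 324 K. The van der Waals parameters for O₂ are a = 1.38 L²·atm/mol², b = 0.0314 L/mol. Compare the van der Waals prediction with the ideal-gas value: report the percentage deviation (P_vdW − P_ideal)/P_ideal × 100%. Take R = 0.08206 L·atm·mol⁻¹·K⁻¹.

Ideal: P_ideal = nRT/V = (4.46)(0.08206)(324)/2.88 = 41.1736 atm
vdW: P = nRT/(V − nb) − a n²/V² = 118.580/2.73996 − 27.4504/8.29440 = 43.2780 − 3.30951 = 39.9685 atm
% deviation = (39.9685 − 41.1736)/41.1736 × 100% = -2.93%

-2.93 %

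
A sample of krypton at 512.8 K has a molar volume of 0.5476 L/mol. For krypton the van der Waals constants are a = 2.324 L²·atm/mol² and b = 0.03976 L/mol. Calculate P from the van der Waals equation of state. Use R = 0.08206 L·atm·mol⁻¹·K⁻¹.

P ≈ 75.11 atm

P = RT/(V_m − b) − a/V_m²
RT/(V_m − b) = (0.08206)(512.8)/(0.5476 − 0.03976) = 42.080/0.50784 = 82.861 atm
a/V_m² = 2.324/(0.5476)² = 7.7501 atm
P = 82.861 − 7.7501 = 75.11 atm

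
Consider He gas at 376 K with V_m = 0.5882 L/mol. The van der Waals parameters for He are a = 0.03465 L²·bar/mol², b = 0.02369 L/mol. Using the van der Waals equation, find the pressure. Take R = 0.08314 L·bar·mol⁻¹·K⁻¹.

P = RT/(V_m − b) − a/V_m²
RT/(V_m − b) = (0.08314)(376)/(0.5882 − 0.02369) = 31.261/0.56451 = 55.377 bar
a/V_m² = 0.03465/(0.5882)² = 0.10015 bar
P = 55.377 − 0.10015 = 55.28 bar

P ≈ 55.28 bar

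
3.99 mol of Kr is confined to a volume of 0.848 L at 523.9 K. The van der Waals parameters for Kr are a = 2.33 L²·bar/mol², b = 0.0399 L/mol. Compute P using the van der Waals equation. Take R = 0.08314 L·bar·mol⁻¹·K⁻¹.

P = nRT/(V − nb) − a n²/V²
nRT/(V − nb) = (3.99)(0.08314)(523.9)/(0.848 − 3.99×0.0399) = 173.79/0.68880 = 252.31 bar
a n²/V² = (2.33)(3.99)²/(0.848)² = 51.583 bar
P = 252.31 − 51.583 = 200.7 bar

P ≈ 200.7 bar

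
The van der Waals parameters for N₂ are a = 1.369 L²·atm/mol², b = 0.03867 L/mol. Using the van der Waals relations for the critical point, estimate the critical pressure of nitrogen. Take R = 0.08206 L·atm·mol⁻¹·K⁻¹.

For a van der Waals gas, P_c = a/(27b²).
P_c = 1.369/(27×(0.03867)²) = 1.369/0.040375 = 33.91 atm

P_c ≈ 33.91 atm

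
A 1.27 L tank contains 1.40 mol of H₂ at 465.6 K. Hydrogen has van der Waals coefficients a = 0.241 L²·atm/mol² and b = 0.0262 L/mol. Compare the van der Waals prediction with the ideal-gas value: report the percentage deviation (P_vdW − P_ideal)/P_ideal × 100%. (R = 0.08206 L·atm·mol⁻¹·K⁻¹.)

2.28 %

Ideal: P_ideal = nRT/V = (1.40)(0.08206)(465.6)/1.27 = 42.1181 atm
vdW: P = nRT/(V − nb) − a n²/V² = 53.4900/1.23332 − 0.472360/1.61290 = 43.3707 − 0.292864 = 43.0778 atm
% deviation = (43.0778 − 42.1181)/42.1181 × 100% = 2.28%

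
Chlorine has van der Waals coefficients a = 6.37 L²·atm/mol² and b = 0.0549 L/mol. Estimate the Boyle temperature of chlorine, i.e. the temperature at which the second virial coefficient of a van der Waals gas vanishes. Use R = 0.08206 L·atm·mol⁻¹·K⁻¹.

For a van der Waals gas the second virial coefficient B₂ = b − a/(RT) vanishes at T_B = a/(Rb).
T_B = 6.37/(0.08206×0.0549) = 6.37/0.0045051 = 1414 K

T_B ≈ 1414 K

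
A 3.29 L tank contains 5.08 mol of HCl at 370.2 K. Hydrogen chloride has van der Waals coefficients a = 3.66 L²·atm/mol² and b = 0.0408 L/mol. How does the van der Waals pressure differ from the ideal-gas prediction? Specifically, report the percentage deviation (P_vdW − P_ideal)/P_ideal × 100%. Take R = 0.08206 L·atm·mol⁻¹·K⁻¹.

Ideal: P_ideal = nRT/V = (5.08)(0.08206)(370.2)/3.29 = 46.9068 atm
vdW: P = nRT/(V − nb) − a n²/V² = 154.323/3.08274 − 94.4514/10.8241 = 50.0603 − 8.72603 = 41.3343 atm
% deviation = (41.3343 − 46.9068)/46.9068 × 100% = -11.88%

-11.88 %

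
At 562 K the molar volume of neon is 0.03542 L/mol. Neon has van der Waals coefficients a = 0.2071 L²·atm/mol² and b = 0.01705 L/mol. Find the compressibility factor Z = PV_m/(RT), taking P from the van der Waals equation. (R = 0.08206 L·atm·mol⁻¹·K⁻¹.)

P = RT/(V_m − b) − a/V_m² = (0.08206)(562)/(0.03542 − 0.01705) − 0.2071/(0.03542)²
  = 46.118/0.018370 − 165.08 = 2510.5 − 165.08 = 2345.4 atm
Z = PV_m/(RT) = (2345.4)(0.03542)/((0.08206)(562)) = 83.074/46.118 = 1.801

Z ≈ 1.801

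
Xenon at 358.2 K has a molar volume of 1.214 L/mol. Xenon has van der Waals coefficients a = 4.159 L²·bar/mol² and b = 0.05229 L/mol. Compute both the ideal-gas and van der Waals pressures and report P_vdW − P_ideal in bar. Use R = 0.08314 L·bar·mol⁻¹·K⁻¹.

ΔP ≈ -1.718 bar

Ideal: P_ideal = RT/V_m = (0.08314)(358.2)/1.214 = 24.5311 bar
vdW: P = RT/(V_m − b) − a/V_m² = 29.7807/1.16171 − 4.159/1.47380 = 25.6352 − 2.82196 = 22.8132 bar
ΔP = 22.8132 − 24.5311 = -1.718 bar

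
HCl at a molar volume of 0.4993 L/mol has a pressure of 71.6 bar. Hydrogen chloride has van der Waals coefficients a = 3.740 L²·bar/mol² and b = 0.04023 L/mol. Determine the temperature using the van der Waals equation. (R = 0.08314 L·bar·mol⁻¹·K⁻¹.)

T ≈ 478.2 K

T = (P + a/V_m²)(V_m − b)/R
P + a/V_m² = 71.6 + 3.740/(0.4993)² = 86.602 bar
V_m − b = 0.4993 − 0.04023 = 0.45907 L/mol
T = (86.602)(0.45907)/0.08314 = 478.2 K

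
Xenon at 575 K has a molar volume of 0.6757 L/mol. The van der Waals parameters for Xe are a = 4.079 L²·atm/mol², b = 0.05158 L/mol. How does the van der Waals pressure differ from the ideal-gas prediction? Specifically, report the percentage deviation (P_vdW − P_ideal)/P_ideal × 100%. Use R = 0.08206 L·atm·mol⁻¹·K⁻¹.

-4.53 %

Ideal: P_ideal = RT/V_m = (0.08206)(575)/0.6757 = 69.8305 atm
vdW: P = RT/(V_m − b) − a/V_m² = 47.1845/0.624120 − 4.079/0.456570 = 75.6016 − 8.93401 = 66.6676 atm
% deviation = (66.6676 − 69.8305)/69.8305 × 100% = -4.53%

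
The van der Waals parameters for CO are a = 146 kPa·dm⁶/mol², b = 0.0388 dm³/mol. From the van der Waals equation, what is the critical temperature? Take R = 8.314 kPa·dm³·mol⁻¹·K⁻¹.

T_c ≈ 134.1 K

For a van der Waals gas, T_c = 8a/(27Rb).
T_c = 8×146/(27×8.314×0.0388) = 1168.0/8.7097 = 134.1 K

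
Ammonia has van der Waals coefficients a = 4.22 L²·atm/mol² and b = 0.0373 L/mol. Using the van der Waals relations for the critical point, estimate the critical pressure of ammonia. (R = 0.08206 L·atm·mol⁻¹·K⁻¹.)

For a van der Waals gas, P_c = a/(27b²).
P_c = 4.22/(27×(0.0373)²) = 4.22/0.037565 = 112.3 atm

P_c ≈ 112.3 atm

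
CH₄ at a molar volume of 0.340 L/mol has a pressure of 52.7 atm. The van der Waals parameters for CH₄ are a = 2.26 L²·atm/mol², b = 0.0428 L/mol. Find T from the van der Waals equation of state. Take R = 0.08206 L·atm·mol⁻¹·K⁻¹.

T = (P + a/V_m²)(V_m − b)/R
P + a/V_m² = 52.7 + 2.26/(0.340)² = 72.250 atm
V_m − b = 0.340 − 0.0428 = 0.29720 L/mol
T = (72.250)(0.29720)/0.08206 = 261.7 K

T ≈ 261.7 K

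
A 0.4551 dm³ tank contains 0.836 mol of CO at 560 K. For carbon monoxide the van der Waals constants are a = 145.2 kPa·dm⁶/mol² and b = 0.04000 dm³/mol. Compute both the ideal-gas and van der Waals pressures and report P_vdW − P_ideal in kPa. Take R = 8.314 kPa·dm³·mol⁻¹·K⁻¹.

Ideal: P_ideal = nRT/V = (0.836)(8.314)(560)/0.4551 = 8552.59 kPa
vdW: P = nRT/(V − nb) − a n²/V² = 3892.28/0.421660 − 101.480/0.207116 = 9230.85 − 489.967 = 8740.88 kPa
ΔP = 8740.88 − 8552.59 = 188.3 kPa

ΔP ≈ 188.3 kPa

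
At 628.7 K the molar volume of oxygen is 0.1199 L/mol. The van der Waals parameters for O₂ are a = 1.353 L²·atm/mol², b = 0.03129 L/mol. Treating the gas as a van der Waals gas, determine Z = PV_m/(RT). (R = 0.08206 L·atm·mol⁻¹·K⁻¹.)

Z ≈ 1.134

P = RT/(V_m − b) − a/V_m² = (0.08206)(628.7)/(0.1199 − 0.03129) − 1.353/(0.1199)²
  = 51.591/0.088610 − 94.115 = 582.23 − 94.115 = 488.12 atm
Z = PV_m/(RT) = (488.12)(0.1199)/((0.08206)(628.7)) = 58.526/51.591 = 1.134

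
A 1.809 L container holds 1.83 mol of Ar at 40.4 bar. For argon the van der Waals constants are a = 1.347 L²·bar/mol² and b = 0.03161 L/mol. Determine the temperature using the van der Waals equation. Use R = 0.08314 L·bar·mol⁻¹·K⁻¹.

T ≈ 480.9 K

T = (P + a n²/V²)(V − nb)/(nR)
P + a n²/V² = 40.4 + (1.347)(1.83)²/(1.809)² = 41.778 bar
V − nb = 1.809 − (1.83)(0.03161) = 1.7512 L
T = (41.778)(1.7512)/((1.83)(0.08314)) = 480.9 K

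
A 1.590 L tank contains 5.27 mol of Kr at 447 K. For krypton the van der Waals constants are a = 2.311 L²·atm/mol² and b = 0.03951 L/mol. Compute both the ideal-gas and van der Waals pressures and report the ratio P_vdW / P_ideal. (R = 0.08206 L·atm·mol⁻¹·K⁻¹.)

Ideal: P_ideal = nRT/V = (5.27)(0.08206)(447)/1.590 = 121.577 atm
vdW: P = nRT/(V − nb) − a n²/V² = 193.308/1.38178 − 64.1832/2.52810 = 139.898 − 25.3879 = 114.510 atm
Ratio = 114.510/121.577 = 0.9419

P_vdW / P_ideal ≈ 0.9419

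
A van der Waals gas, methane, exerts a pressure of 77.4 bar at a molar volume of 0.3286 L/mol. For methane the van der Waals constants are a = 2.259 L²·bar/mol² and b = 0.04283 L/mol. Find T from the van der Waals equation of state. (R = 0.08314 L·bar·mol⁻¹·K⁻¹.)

T = (P + a/V_m²)(V_m − b)/R
P + a/V_m² = 77.4 + 2.259/(0.3286)² = 98.321 bar
V_m − b = 0.3286 − 0.04283 = 0.28577 L/mol
T = (98.321)(0.28577)/0.08314 = 338.0 K

T ≈ 338.0 K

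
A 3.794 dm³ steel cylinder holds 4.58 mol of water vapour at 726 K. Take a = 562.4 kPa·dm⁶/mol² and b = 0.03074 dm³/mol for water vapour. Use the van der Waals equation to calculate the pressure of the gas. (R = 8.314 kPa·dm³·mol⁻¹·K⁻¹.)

P ≈ 6748 kPa

P = nRT/(V − nb) − a n²/V²
nRT/(V − nb) = (4.58)(8.314)(726)/(3.794 − 4.58×0.03074) = 27645/3.6532 = 7567.3 kPa
a n²/V² = (562.4)(4.58)²/(3.794)² = 819.56 kPa
P = 7567.3 − 819.56 = 6748 kPa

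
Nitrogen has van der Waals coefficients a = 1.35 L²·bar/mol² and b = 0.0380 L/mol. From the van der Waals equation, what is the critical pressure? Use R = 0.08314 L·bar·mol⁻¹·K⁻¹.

P_c ≈ 34.63 bar

For a van der Waals gas, P_c = a/(27b²).
P_c = 1.35/(27×(0.0380)²) = 1.35/0.038988 = 34.63 bar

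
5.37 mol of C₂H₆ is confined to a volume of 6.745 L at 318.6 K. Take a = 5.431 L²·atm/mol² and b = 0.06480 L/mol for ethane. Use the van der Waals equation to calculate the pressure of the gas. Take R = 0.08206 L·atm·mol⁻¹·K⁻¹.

P ≈ 18.50 atm

P = nRT/(V − nb) − a n²/V²
nRT/(V − nb) = (5.37)(0.08206)(318.6)/(6.745 − 5.37×0.06480) = 140.39/6.3970 = 21.946 atm
a n²/V² = (5.431)(5.37)²/(6.745)² = 3.4424 atm
P = 21.946 − 3.4424 = 18.50 atm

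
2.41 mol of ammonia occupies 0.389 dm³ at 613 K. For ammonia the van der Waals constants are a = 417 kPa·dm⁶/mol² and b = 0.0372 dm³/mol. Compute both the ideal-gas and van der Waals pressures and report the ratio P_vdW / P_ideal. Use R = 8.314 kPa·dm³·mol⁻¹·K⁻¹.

Ideal: P_ideal = nRT/V = (2.41)(8.314)(613)/0.389 = 31574.6 kPa
vdW: P = nRT/(V − nb) − a n²/V² = 12282.5/0.299348 − 2421.98/0.151321 = 41030.8 − 16005.6 = 25025.2 kPa
Ratio = 25025.2/31574.6 = 0.7926

P_vdW / P_ideal ≈ 0.7926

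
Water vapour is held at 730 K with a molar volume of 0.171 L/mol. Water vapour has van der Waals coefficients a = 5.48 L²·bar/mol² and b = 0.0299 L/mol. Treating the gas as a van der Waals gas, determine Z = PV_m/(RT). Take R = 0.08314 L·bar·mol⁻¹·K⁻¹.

P = RT/(V_m − b) − a/V_m² = (0.08314)(730)/(0.171 − 0.0299) − 5.48/(0.171)²
  = 60.692/0.14110 − 187.41 = 430.13 − 187.41 = 242.72 bar
Z = PV_m/(RT) = (242.72)(0.171)/((0.08314)(730)) = 41.505/60.692 = 0.6839

Z ≈ 0.6839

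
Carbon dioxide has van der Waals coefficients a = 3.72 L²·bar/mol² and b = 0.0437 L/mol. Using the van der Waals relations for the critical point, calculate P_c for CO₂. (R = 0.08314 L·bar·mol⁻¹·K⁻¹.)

P_c ≈ 72.15 bar

For a van der Waals gas, P_c = a/(27b²).
P_c = 3.72/(27×(0.0437)²) = 3.72/0.051562 = 72.15 bar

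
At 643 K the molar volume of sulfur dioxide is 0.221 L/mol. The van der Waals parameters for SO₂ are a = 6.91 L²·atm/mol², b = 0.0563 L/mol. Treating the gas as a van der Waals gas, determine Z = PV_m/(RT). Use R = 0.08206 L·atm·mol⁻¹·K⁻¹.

P = RT/(V_m − b) − a/V_m² = (0.08206)(643)/(0.221 − 0.0563) − 6.91/(0.221)²
  = 52.765/0.16470 − 141.48 = 320.37 − 141.48 = 178.89 atm
Z = PV_m/(RT) = (178.89)(0.221)/((0.08206)(643)) = 39.535/52.765 = 0.7493

Z ≈ 0.7493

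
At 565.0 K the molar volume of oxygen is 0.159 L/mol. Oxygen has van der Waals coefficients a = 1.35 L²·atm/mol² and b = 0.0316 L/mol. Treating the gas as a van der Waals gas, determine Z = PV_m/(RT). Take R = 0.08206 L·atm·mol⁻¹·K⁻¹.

Z ≈ 1.065

P = RT/(V_m − b) − a/V_m² = (0.08206)(565.0)/(0.159 − 0.0316) − 1.35/(0.159)²
  = 46.364/0.12740 − 53.400 = 363.92 − 53.400 = 310.52 atm
Z = PV_m/(RT) = (310.52)(0.159)/((0.08206)(565.0)) = 49.373/46.364 = 1.065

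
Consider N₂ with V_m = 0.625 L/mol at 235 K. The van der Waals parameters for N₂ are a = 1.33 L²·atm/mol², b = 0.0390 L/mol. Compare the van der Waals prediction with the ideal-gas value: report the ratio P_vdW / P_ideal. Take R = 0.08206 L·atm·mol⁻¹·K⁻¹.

P_vdW / P_ideal ≈ 0.9562

Ideal: P_ideal = RT/V_m = (0.08206)(235)/0.625 = 30.8546 atm
vdW: P = RT/(V_m − b) − a/V_m² = 19.2841/0.586000 − 1.33/0.390625 = 32.9080 − 3.40480 = 29.5032 atm
Ratio = 29.5032/30.8546 = 0.9562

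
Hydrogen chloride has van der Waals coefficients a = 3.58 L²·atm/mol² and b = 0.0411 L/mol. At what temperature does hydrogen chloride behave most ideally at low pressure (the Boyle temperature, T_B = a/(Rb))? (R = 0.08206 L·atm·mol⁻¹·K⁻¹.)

T_B ≈ 1061 K

For a van der Waals gas the second virial coefficient B₂ = b − a/(RT) vanishes at T_B = a/(Rb).
T_B = 3.58/(0.08206×0.0411) = 3.58/0.0033727 = 1061 K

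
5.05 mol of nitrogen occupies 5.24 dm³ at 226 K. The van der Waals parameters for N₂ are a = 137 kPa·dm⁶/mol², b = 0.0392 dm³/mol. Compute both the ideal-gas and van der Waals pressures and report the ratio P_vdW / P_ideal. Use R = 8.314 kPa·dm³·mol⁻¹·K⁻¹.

Ideal: P_ideal = nRT/V = (5.05)(8.314)(226)/5.24 = 1810.83 kPa
vdW: P = nRT/(V − nb) − a n²/V² = 9488.77/5.04204 − 3493.84/27.4576 = 1881.93 − 127.245 = 1754.69 kPa
Ratio = 1754.69/1810.83 = 0.9690

P_vdW / P_ideal ≈ 0.9690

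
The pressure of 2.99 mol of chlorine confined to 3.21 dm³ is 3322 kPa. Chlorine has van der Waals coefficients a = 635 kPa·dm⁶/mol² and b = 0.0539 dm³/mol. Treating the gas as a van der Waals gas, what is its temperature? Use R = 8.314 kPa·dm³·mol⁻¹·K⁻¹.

T ≈ 475.0 K

T = (P + a n²/V²)(V − nb)/(nR)
P + a n²/V² = 3322 + (635)(2.99)²/(3.21)² = 3872.9 kPa
V − nb = 3.21 − (2.99)(0.0539) = 3.0488 dm³
T = (3872.9)(3.0488)/((2.99)(8.314)) = 475.0 K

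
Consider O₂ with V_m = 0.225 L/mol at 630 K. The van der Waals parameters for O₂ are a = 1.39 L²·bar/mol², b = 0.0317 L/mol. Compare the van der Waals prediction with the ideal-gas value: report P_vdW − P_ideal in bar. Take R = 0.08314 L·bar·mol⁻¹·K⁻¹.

Ideal: P_ideal = RT/V_m = (0.08314)(630)/0.225 = 232.792 bar
vdW: P = RT/(V_m − b) − a/V_m² = 52.3782/0.193300 − 1.39/0.0506250 = 270.968 − 27.4568 = 243.511 bar
ΔP = 243.511 − 232.792 = 10.72 bar

ΔP ≈ 10.72 bar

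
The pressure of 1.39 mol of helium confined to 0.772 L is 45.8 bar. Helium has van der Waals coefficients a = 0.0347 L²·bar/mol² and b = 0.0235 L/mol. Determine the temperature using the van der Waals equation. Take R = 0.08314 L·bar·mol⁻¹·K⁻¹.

T = (P + a n²/V²)(V − nb)/(nR)
P + a n²/V² = 45.8 + (0.0347)(1.39)²/(0.772)² = 45.912 bar
V − nb = 0.772 − (1.39)(0.0235) = 0.73934 L
T = (45.912)(0.73934)/((1.39)(0.08314)) = 293.7 K

T ≈ 293.7 K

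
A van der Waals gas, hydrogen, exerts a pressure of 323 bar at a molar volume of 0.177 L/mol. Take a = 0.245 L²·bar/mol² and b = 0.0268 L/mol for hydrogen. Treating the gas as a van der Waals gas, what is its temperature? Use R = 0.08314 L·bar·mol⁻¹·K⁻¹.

T ≈ 597.7 K

T = (P + a/V_m²)(V_m − b)/R
P + a/V_m² = 323 + 0.245/(0.177)² = 330.82 bar
V_m − b = 0.177 − 0.0268 = 0.15020 L/mol
T = (330.82)(0.15020)/0.08314 = 597.7 K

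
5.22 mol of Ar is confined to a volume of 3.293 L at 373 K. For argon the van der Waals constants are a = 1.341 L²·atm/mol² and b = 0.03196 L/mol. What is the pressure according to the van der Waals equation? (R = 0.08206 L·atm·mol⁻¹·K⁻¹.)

P = nRT/(V − nb) − a n²/V²
nRT/(V − nb) = (5.22)(0.08206)(373)/(3.293 − 5.22×0.03196) = 159.78/3.1262 = 51.110 atm
a n²/V² = (1.341)(5.22)²/(3.293)² = 3.3697 atm
P = 51.110 − 3.3697 = 47.74 atm

P ≈ 47.74 atm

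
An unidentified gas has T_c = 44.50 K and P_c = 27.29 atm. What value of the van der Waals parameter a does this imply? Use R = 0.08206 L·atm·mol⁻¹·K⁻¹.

From T_c = 8a/(27Rb) and P_c = a/(27b²): a = 27 R² T_c²/(64 P_c).
a = 27×(0.08206)²×(44.50)²/(64×27.29) = 360.04/1746.6 = 0.2061 L²·atm/mol²

a ≈ 0.2061 L²·atm/mol²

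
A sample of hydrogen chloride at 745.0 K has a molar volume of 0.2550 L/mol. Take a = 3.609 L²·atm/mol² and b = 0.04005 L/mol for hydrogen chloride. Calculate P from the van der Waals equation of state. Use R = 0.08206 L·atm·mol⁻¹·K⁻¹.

P ≈ 228.9 atm

P = RT/(V_m − b) − a/V_m²
RT/(V_m − b) = (0.08206)(745.0)/(0.2550 − 0.04005) = 61.135/0.21495 = 284.41 atm
a/V_m² = 3.609/(0.2550)² = 55.502 atm
P = 284.41 − 55.502 = 228.9 atm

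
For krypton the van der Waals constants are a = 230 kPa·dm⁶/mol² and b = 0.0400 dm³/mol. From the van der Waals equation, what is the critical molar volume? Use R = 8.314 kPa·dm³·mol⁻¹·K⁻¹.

For a van der Waals gas, V_m,c = 3b.
V_m,c = 3×0.0400 = 0.1200 dm³/mol

V_m,c ≈ 0.1200 dm³/mol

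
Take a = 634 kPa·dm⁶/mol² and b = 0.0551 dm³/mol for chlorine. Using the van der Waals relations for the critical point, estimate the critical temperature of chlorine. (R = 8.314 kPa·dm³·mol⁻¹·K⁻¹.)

T_c ≈ 410.1 K

For a van der Waals gas, T_c = 8a/(27Rb).
T_c = 8×634/(27×8.314×0.0551) = 5072.0/12.369 = 410.1 K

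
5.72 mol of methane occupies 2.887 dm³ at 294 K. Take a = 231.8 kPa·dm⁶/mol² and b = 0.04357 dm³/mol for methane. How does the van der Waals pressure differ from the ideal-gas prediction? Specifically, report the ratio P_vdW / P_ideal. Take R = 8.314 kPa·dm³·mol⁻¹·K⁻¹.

Ideal: P_ideal = nRT/V = (5.72)(8.314)(294)/2.887 = 4842.91 kPa
vdW: P = nRT/(V − nb) − a n²/V² = 13981.5/2.63778 − 7584.13/8.33477 = 5300.48 − 909.939 = 4390.54 kPa
Ratio = 4390.54/4842.91 = 0.9066

P_vdW / P_ideal ≈ 0.9066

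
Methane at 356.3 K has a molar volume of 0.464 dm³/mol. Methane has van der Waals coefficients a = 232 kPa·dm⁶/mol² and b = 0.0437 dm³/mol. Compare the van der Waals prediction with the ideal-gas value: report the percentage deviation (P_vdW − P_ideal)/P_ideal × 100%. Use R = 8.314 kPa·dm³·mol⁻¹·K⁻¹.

Ideal: P_ideal = RT/V_m = (8.314)(356.3)/0.464 = 6384.22 kPa
vdW: P = RT/(V_m − b) − a/V_m² = 2962.28/0.420300 − 232/0.215296 = 7048.01 − 1077.59 = 5970.42 kPa
% deviation = (5970.42 − 6384.22)/6384.22 × 100% = -6.48%

-6.48 %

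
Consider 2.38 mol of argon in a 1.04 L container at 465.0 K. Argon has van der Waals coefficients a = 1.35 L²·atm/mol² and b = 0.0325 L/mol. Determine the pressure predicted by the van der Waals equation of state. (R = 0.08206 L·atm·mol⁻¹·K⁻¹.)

P ≈ 87.27 atm

P = nRT/(V − nb) − a n²/V²
nRT/(V − nb) = (2.38)(0.08206)(465.0)/(1.04 − 2.38×0.0325) = 90.816/0.96265 = 94.340 atm
a n²/V² = (1.35)(2.38)²/(1.04)² = 7.0700 atm
P = 94.340 − 7.0700 = 87.27 atm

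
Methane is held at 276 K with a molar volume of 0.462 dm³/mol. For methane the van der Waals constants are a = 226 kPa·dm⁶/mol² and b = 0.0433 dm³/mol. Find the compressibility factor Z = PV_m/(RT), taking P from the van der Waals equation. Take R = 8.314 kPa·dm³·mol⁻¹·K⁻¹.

P = RT/(V_m − b) − a/V_m² = (8.314)(276)/(0.462 − 0.0433) − 226/(0.462)²
  = 2294.7/0.41870 − 1058.8 = 5480.5 − 1058.8 = 4421.7 kPa
Z = PV_m/(RT) = (4421.7)(0.462)/((8.314)(276)) = 2042.8/2294.7 = 0.8902

Z ≈ 0.8902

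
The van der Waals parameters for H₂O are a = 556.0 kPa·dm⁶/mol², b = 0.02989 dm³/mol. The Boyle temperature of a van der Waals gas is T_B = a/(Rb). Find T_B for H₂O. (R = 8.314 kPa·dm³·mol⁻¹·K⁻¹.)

T_B ≈ 2237 K

For a van der Waals gas the second virial coefficient B₂ = b − a/(RT) vanishes at T_B = a/(Rb).
T_B = 556.0/(8.314×0.02989) = 556.0/0.24851 = 2237 K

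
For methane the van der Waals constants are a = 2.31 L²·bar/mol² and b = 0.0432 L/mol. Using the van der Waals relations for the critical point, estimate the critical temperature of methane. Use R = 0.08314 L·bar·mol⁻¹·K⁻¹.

T_c ≈ 190.6 K

For a van der Waals gas, T_c = 8a/(27Rb).
T_c = 8×2.31/(27×0.08314×0.0432) = 18.480/0.096974 = 190.6 K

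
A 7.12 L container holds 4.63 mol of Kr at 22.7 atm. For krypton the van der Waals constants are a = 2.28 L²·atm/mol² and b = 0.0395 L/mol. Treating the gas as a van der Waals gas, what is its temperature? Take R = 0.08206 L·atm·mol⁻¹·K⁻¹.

T = (P + a n²/V²)(V − nb)/(nR)
P + a n²/V² = 22.7 + (2.28)(4.63)²/(7.12)² = 23.664 atm
V − nb = 7.12 − (4.63)(0.0395) = 6.9371 L
T = (23.664)(6.9371)/((4.63)(0.08206)) = 432.1 K

T ≈ 432.1 K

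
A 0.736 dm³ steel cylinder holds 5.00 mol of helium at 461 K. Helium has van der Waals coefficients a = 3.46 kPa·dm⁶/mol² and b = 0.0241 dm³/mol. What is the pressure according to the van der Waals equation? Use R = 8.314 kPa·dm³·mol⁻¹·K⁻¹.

P = nRT/(V − nb) − a n²/V²
nRT/(V − nb) = (5.00)(8.314)(461)/(0.736 − 5.00×0.0241) = 19164/0.61550 = 31136 kPa
a n²/V² = (3.46)(5.00)²/(0.736)² = 159.68 kPa
P = 31136 − 159.68 = 30976 kPa

P ≈ 30976 kPa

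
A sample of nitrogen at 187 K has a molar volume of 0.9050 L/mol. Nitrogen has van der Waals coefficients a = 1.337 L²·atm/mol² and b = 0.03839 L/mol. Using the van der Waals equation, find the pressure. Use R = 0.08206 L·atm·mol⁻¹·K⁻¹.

P ≈ 16.07 atm

P = RT/(V_m − b) − a/V_m²
RT/(V_m − b) = (0.08206)(187)/(0.9050 − 0.03839) = 15.345/0.86661 = 17.707 atm
a/V_m² = 1.337/(0.9050)² = 1.6324 atm
P = 17.707 − 1.6324 = 16.07 atm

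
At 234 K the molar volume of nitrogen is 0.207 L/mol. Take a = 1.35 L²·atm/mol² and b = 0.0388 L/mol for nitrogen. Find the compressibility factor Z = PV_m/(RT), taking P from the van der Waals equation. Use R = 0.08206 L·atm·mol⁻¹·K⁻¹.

Z ≈ 0.8910

P = RT/(V_m − b) − a/V_m² = (0.08206)(234)/(0.207 − 0.0388) − 1.35/(0.207)²
  = 19.202/0.16820 − 31.506 = 114.16 − 31.506 = 82.65 atm
Z = PV_m/(RT) = (82.65)(0.207)/((0.08206)(234)) = 17.109/19.202 = 0.8910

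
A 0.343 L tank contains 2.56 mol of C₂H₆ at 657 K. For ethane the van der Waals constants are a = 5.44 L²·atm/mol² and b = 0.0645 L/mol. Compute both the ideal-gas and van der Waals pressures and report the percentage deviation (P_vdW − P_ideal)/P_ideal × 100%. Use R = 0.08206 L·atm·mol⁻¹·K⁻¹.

17.52 %

Ideal: P_ideal = nRT/V = (2.56)(0.08206)(657)/0.343 = 402.386 atm
vdW: P = nRT/(V − nb) − a n²/V² = 138.018/0.177880 − 35.6516/0.117649 = 775.905 − 303.034 = 472.871 atm
% deviation = (472.871 − 402.386)/402.386 × 100% = 17.52%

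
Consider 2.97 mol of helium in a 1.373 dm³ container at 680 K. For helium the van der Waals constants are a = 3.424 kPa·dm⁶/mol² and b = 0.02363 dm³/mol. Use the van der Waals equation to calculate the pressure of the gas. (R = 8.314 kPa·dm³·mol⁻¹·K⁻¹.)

P ≈ 12872 kPa

P = nRT/(V − nb) − a n²/V²
nRT/(V − nb) = (2.97)(8.314)(680)/(1.373 − 2.97×0.02363) = 16791/1.3028 = 12888 kPa
a n²/V² = (3.424)(2.97)²/(1.373)² = 16.022 kPa
P = 12888 − 16.022 = 12872 kPa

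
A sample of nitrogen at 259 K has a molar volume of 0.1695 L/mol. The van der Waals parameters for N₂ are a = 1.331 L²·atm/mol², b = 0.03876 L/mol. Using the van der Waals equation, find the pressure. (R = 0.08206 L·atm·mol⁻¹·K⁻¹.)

P = RT/(V_m − b) − a/V_m²
RT/(V_m − b) = (0.08206)(259)/(0.1695 − 0.03876) = 21.254/0.13074 = 162.57 atm
a/V_m² = 1.331/(0.1695)² = 46.327 atm
P = 162.57 − 46.327 = 116.2 atm

P ≈ 116.2 atm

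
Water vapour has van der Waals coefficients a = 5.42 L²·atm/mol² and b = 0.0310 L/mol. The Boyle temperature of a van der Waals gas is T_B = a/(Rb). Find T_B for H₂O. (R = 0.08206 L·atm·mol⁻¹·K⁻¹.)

T_B ≈ 2131 K

For a van der Waals gas the second virial coefficient B₂ = b − a/(RT) vanishes at T_B = a/(Rb).
T_B = 5.42/(0.08206×0.0310) = 5.42/0.0025439 = 2131 K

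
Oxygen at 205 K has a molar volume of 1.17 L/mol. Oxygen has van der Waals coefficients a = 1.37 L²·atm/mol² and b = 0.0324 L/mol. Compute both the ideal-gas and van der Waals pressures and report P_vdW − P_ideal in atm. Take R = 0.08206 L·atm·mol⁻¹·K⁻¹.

Ideal: P_ideal = RT/V_m = (0.08206)(205)/1.17 = 14.3780 atm
vdW: P = RT/(V_m − b) − a/V_m² = 16.8223/1.13760 − 1.37/1.36890 = 14.7875 − 1.00080 = 13.7867 atm
ΔP = 13.7867 − 14.3780 = -0.591 atm

ΔP ≈ -0.591 atm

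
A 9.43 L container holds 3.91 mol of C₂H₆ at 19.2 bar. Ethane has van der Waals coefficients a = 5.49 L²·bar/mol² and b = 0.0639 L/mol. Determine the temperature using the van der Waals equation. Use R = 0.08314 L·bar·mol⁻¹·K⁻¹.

T = (P + a n²/V²)(V − nb)/(nR)
P + a n²/V² = 19.2 + (5.49)(3.91)²/(9.43)² = 20.144 bar
V − nb = 9.43 − (3.91)(0.0639) = 9.1802 L
T = (20.144)(9.1802)/((3.91)(0.08314)) = 568.9 K

T ≈ 568.9 K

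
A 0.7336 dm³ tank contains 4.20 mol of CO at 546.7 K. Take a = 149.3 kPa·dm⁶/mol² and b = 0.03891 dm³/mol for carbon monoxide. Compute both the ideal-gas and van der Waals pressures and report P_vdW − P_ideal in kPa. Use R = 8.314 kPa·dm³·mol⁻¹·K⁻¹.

Ideal: P_ideal = nRT/V = (4.20)(8.314)(546.7)/0.7336 = 26022.5 kPa
vdW: P = nRT/(V − nb) − a n²/V² = 19090.1/0.570178 − 2633.65/0.538169 = 33480.9 − 4893.72 = 28587.2 kPa
ΔP = 28587.2 − 26022.5 = 2565 kPa

ΔP ≈ 2565 kPa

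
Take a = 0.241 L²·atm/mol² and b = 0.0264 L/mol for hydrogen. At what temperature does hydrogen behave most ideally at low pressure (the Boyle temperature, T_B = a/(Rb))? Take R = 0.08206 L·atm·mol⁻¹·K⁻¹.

T_B ≈ 111.2 K

For a van der Waals gas the second virial coefficient B₂ = b − a/(RT) vanishes at T_B = a/(Rb).
T_B = 0.241/(0.08206×0.0264) = 0.241/0.0021664 = 111.2 K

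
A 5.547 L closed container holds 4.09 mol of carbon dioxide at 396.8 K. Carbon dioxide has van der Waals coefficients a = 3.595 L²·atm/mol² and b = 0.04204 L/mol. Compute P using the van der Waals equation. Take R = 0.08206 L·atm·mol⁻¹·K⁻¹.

P = nRT/(V − nb) − a n²/V²
nRT/(V − nb) = (4.09)(0.08206)(396.8)/(5.547 − 4.09×0.04204) = 133.18/5.3751 = 24.777 atm
a n²/V² = (3.595)(4.09)²/(5.547)² = 1.9545 atm
P = 24.777 − 1.9545 = 22.82 atm

P ≈ 22.82 atm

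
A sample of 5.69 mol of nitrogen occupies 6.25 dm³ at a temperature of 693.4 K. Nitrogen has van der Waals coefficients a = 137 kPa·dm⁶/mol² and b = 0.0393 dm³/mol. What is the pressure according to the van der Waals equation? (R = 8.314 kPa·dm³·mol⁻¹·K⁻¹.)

P ≈ 5330 kPa

P = nRT/(V − nb) − a n²/V²
nRT/(V − nb) = (5.69)(8.314)(693.4)/(6.25 − 5.69×0.0393) = 32802/6.0264 = 5443.1 kPa
a n²/V² = (137)(5.69)²/(6.25)² = 113.55 kPa
P = 5443.1 − 113.55 = 5330 kPa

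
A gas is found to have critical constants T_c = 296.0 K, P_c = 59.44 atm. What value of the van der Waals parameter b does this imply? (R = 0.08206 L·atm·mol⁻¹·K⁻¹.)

From T_c = 8a/(27Rb) and P_c = a/(27b²): b = R T_c/(8 P_c).
b = (0.08206)(296.0)/(8×59.44) = 24.290/475.52 = 0.05108 L/mol

b ≈ 0.05108 L/mol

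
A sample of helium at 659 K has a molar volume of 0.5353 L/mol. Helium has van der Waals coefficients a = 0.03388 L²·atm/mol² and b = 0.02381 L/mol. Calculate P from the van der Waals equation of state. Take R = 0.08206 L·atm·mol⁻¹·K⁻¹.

P ≈ 105.6 atm

P = RT/(V_m − b) − a/V_m²
RT/(V_m − b) = (0.08206)(659)/(0.5353 − 0.02381) = 54.078/0.51149 = 105.73 atm
a/V_m² = 0.03388/(0.5353)² = 0.11824 atm
P = 105.73 − 0.11824 = 105.6 atm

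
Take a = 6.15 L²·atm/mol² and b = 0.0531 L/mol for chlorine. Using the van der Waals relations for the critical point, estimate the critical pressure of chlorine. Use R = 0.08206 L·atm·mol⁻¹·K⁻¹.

For a van der Waals gas, P_c = a/(27b²).
P_c = 6.15/(27×(0.0531)²) = 6.15/0.076129 = 80.78 atm

P_c ≈ 80.78 atm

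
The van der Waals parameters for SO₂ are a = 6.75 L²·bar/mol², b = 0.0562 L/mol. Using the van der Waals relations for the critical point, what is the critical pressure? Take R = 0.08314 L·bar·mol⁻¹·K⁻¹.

For a van der Waals gas, P_c = a/(27b²).
P_c = 6.75/(27×(0.0562)²) = 6.75/0.085278 = 79.15 bar

P_c ≈ 79.15 bar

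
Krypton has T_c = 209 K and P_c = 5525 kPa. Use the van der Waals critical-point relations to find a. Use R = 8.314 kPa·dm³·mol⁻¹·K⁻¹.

From T_c = 8a/(27Rb) and P_c = a/(27b²): a = 27 R² T_c²/(64 P_c).
a = 27×(8.314)²×(209)²/(64×5525) = 81522291/353600 = 230.5 kPa·dm⁶/mol²

a ≈ 230.5 kPa·dm⁶/mol²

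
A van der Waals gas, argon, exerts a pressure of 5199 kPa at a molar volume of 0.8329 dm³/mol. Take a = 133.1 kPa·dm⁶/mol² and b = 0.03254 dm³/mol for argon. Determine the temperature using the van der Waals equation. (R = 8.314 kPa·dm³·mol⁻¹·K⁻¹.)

T ≈ 519.0 K

T = (P + a/V_m²)(V_m − b)/R
P + a/V_m² = 5199 + 133.1/(0.8329)² = 5390.9 kPa
V_m − b = 0.8329 − 0.03254 = 0.80036 dm³/mol
T = (5390.9)(0.80036)/8.314 = 519.0 K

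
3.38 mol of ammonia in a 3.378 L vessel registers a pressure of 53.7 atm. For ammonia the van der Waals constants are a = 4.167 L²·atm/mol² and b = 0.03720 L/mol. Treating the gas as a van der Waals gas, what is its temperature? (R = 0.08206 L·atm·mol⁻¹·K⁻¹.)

T = (P + a n²/V²)(V − nb)/(nR)
P + a n²/V² = 53.7 + (4.167)(3.38)²/(3.378)² = 57.872 atm
V − nb = 3.378 − (3.38)(0.03720) = 3.2523 L
T = (57.872)(3.2523)/((3.38)(0.08206)) = 678.6 K

T ≈ 678.6 K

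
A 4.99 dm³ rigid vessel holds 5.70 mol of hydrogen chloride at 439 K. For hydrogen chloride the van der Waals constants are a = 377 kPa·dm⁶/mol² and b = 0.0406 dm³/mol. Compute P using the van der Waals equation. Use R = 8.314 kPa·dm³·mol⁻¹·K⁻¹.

P ≈ 3880 kPa

P = nRT/(V − nb) − a n²/V²
nRT/(V − nb) = (5.70)(8.314)(439)/(4.99 − 5.70×0.0406) = 20804/4.7586 = 4371.9 kPa
a n²/V² = (377)(5.70)²/(4.99)² = 491.91 kPa
P = 4371.9 − 491.91 = 3880 kPa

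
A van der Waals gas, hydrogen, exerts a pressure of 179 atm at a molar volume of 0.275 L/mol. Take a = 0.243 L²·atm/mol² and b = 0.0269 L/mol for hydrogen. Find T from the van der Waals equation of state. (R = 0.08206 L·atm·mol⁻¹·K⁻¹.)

T = (P + a/V_m²)(V_m − b)/R
P + a/V_m² = 179 + 0.243/(0.275)² = 182.21 atm
V_m − b = 0.275 − 0.0269 = 0.24810 L/mol
T = (182.21)(0.24810)/0.08206 = 550.9 K

T ≈ 550.9 K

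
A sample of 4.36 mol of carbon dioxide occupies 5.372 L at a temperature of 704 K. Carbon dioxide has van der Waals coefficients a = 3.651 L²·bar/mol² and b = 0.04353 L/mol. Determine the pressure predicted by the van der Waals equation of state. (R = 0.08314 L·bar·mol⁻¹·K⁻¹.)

P = nRT/(V − nb) − a n²/V²
nRT/(V − nb) = (4.36)(0.08314)(704)/(5.372 − 4.36×0.04353) = 255.19/5.1822 = 49.244 bar
a n²/V² = (3.651)(4.36)²/(5.372)² = 2.4050 bar
P = 49.244 − 2.4050 = 46.84 bar

P ≈ 46.84 bar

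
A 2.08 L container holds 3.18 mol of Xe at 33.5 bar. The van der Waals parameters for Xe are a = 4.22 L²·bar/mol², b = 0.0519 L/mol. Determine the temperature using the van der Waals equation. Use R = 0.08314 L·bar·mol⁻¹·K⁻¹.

T = (P + a n²/V²)(V − nb)/(nR)
P + a n²/V² = 33.5 + (4.22)(3.18)²/(2.08)² = 43.364 bar
V − nb = 2.08 − (3.18)(0.0519) = 1.9150 L
T = (43.364)(1.9150)/((3.18)(0.08314)) = 314.1 K

T ≈ 314.1 K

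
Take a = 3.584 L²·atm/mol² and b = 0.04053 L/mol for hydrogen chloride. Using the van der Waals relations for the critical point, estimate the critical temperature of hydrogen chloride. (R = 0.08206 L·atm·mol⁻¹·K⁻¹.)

T_c ≈ 319.3 K

For a van der Waals gas, T_c = 8a/(27Rb).
T_c = 8×3.584/(27×0.08206×0.04053) = 28.672/0.089799 = 319.3 K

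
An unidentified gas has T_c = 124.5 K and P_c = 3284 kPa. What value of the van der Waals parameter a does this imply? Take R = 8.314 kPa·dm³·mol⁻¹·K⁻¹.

From T_c = 8a/(27Rb) and P_c = a/(27b²): a = 27 R² T_c²/(64 P_c).
a = 27×(8.314)²×(124.5)²/(64×3284) = 28928273/210176 = 137.6 kPa·dm⁶/mol²

a ≈ 137.6 kPa·dm⁶/mol²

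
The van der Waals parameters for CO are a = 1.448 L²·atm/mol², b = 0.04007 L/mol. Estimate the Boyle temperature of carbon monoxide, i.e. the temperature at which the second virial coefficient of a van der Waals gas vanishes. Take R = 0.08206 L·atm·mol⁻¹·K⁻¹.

T_B ≈ 440.4 K

For a van der Waals gas the second virial coefficient B₂ = b − a/(RT) vanishes at T_B = a/(Rb).
T_B = 1.448/(0.08206×0.04007) = 1.448/0.0032881 = 440.4 K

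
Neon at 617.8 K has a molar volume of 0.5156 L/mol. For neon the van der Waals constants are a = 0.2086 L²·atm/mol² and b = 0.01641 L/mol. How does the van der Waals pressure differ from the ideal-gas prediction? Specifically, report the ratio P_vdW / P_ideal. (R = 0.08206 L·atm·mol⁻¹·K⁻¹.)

Ideal: P_ideal = RT/V_m = (0.08206)(617.8)/0.5156 = 98.3256 atm
vdW: P = RT/(V_m − b) − a/V_m² = 50.6967/0.499190 − 0.2086/0.265843 = 101.558 − 0.784674 = 100.773 atm
Ratio = 100.773/98.3256 = 1.025

P_vdW / P_ideal ≈ 1.025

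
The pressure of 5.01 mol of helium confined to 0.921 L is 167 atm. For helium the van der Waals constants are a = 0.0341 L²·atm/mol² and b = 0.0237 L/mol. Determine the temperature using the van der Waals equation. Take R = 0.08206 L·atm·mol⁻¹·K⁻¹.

T ≈ 327.9 K

T = (P + a n²/V²)(V − nb)/(nR)
P + a n²/V² = 167 + (0.0341)(5.01)²/(0.921)² = 168.01 atm
V − nb = 0.921 − (5.01)(0.0237) = 0.80226 L
T = (168.01)(0.80226)/((5.01)(0.08206)) = 327.9 K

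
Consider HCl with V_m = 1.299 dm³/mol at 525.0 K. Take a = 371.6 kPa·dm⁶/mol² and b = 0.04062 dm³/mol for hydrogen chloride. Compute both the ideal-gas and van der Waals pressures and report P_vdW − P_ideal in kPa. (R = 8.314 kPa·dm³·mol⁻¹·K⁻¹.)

ΔP ≈ -111.8 kPa

Ideal: P_ideal = RT/V_m = (8.314)(525.0)/1.299 = 3360.16 kPa
vdW: P = RT/(V_m − b) − a/V_m² = 4364.85/1.25838 − 371.6/1.68740 = 3468.63 − 220.220 = 3248.41 kPa
ΔP = 3248.41 − 3360.16 = -111.8 kPa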